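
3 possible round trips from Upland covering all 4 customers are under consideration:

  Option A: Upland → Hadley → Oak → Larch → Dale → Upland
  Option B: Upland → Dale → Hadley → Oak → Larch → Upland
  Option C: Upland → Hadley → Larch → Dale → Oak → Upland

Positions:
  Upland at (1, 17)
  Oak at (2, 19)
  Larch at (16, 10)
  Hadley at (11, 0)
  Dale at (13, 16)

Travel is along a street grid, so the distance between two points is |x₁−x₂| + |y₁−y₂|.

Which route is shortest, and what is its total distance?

Shortest is Option C, total 68.

Option A: 27 + 28 + 23 + 9 + 13 = 100
Option B: 13 + 18 + 28 + 23 + 22 = 104
Option C: 27 + 15 + 9 + 14 + 3 = 68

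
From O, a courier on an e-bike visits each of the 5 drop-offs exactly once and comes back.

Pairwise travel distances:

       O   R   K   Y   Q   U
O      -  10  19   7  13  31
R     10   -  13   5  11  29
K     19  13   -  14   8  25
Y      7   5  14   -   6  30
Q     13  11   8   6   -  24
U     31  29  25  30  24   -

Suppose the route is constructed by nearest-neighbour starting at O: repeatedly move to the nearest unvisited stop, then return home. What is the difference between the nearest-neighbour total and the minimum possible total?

From O: Y=7, R=10, Q=13, K=19, U=31 → choose Y (7).
From Y: R=5, Q=6, K=14, U=30 → choose R (5).
From R: Q=11, K=13, U=29 → choose Q (11).
From Q: K=8, U=24 → choose K (8).
From K: U=25 → choose U (25).
NN route O → Y → R → Q → K → U → O costs 87.
Optimal: O → R → K → U → Q → Y → O costs 85 (by enumerating all 60 distinct tours).
Excess = 87 − 85 = 2.

2 longer than the optimal tour.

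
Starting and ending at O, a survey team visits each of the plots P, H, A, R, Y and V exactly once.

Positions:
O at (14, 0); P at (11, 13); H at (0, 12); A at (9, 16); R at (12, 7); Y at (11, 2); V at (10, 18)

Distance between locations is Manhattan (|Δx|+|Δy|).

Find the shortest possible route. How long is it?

Minimum total distance: 64.

With 6 stops there are 6!/2 = 360 distinct round trips (a route and its reverse cost the same).
O - P - H - A - R - Y - V - O: 16+12+13+12+6+17+22 = 98
O - P - H - A - R - V - Y - O: 16+12+13+12+13+17+5 = 88
O - P - H - A - Y - R - V - O: 16+12+13+16+6+13+22 = 98
O - P - H - A - Y - V - R - O: 16+12+13+16+17+13+9 = 96
O - P - H - A - V - R - Y - O: 16+12+13+3+13+6+5 = 68
O - P - H - A - V - Y - R - O: 16+12+13+3+17+6+9 = 76
O - P - H - R - A - Y - V - O: 16+12+17+12+16+17+22 = 112
O - P - H - R - A - V - Y - O: 16+12+17+12+3+17+5 = 82
… (352 more)
O - R - P - V - A - H - Y - O: 9+7+6+3+13+21+5 = 64  ← best
The minimum is 64.
One optimal route: O → R → P → V → A → H → Y → O (or its reverse).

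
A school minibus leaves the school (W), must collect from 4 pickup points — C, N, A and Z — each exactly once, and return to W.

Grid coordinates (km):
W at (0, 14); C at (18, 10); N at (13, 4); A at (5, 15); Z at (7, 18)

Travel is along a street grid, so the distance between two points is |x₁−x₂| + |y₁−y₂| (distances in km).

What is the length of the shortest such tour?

W-C-N-A-Z-W: 22+11+19+5+11 = 68
W-C-N-Z-A-W: 22+11+20+5+6 = 64
W-C-A-N-Z-W: 22+18+19+20+11 = 90
W-C-A-Z-N-W: 22+18+5+20+23 = 88
W-C-Z-N-A-W: 22+19+20+19+6 = 86
W-C-Z-A-N-W: 22+19+5+19+23 = 88
W-N-C-A-Z-W: 23+11+18+5+11 = 68
W-N-C-Z-A-W: 23+11+19+5+6 = 64
W-N-A-C-Z-W: 23+19+18+19+11 = 90
W-N-Z-C-A-W: 23+20+19+18+6 = 86
W-A-C-N-Z-W: 6+18+11+20+11 = 66
W-A-N-C-Z-W: 6+19+11+19+11 = 66
The minimum is 64.
One optimal route: W → C → N → Z → A → W (or its reverse).

Minimum total distance: 64 km.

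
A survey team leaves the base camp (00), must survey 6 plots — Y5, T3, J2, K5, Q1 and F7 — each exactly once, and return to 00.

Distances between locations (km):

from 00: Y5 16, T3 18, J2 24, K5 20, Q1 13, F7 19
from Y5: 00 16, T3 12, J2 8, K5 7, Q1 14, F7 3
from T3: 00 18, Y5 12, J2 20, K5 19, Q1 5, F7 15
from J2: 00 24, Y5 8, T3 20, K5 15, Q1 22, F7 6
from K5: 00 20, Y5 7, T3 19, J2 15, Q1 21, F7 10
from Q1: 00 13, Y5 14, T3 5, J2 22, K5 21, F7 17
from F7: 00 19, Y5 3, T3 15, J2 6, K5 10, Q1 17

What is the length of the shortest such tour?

00 → Y5 → T3 → J2 → K5 → Q1 → F7 → 00: 16+12+20+15+21+17+19 = 120
00 → Y5 → T3 → J2 → K5 → F7 → Q1 → 00: 16+12+20+15+10+17+13 = 103
00 → Y5 → T3 → J2 → Q1 → K5 → F7 → 00: 16+12+20+22+21+10+19 = 120
00 → Y5 → T3 → J2 → Q1 → F7 → K5 → 00: 16+12+20+22+17+10+20 = 117
00 → Y5 → T3 → J2 → F7 → K5 → Q1 → 00: 16+12+20+6+10+21+13 = 98
00 → Y5 → T3 → J2 → F7 → Q1 → K5 → 00: 16+12+20+6+17+21+20 = 112
00 → Y5 → T3 → K5 → J2 → Q1 → F7 → 00: 16+12+19+15+22+17+19 = 120
00 → Y5 → T3 → K5 → J2 → F7 → Q1 → 00: 16+12+19+15+6+17+13 = 98
… (352 more)
00 → K5 → Y5 → J2 → F7 → T3 → Q1 → 00: 20+7+8+6+15+5+13 = 74  ← best
The minimum is 74.
One optimal route: 00 → K5 → Y5 → J2 → F7 → T3 → Q1 → 00 (or its reverse).

74 km — the shortest possible round trip.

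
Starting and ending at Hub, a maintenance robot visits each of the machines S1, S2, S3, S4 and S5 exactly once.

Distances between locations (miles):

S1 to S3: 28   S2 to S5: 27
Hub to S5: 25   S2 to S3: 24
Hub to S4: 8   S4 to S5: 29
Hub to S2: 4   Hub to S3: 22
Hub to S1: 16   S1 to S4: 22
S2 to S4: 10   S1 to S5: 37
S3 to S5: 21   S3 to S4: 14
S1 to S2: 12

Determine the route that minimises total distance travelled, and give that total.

Hub → S1 → S2 → S3 → S4 → S5 → Hub: 16+12+24+14+29+25 = 120
Hub → S1 → S2 → S3 → S5 → S4 → Hub: 16+12+24+21+29+8 = 110
Hub → S1 → S2 → S4 → S3 → S5 → Hub: 16+12+10+14+21+25 = 98
Hub → S1 → S2 → S4 → S5 → S3 → Hub: 16+12+10+29+21+22 = 110
Hub → S1 → S2 → S5 → S3 → S4 → Hub: 16+12+27+21+14+8 = 98
Hub → S1 → S2 → S5 → S4 → S3 → Hub: 16+12+27+29+14+22 = 120
Hub → S1 → S3 → S2 → S4 → S5 → Hub: 16+28+24+10+29+25 = 132
Hub → S1 → S3 → S2 → S5 → S4 → Hub: 16+28+24+27+29+8 = 132
Hub → S1 → S3 → S4 → S2 → S5 → Hub: 16+28+14+10+27+25 = 120
Hub → S1 → S3 → S4 → S5 → S2 → Hub: 16+28+14+29+27+4 = 118
Hub → S1 → S3 → S5 → S2 → S4 → Hub: 16+28+21+27+10+8 = 110
Hub → S1 → S3 → S5 → S4 → S2 → Hub: 16+28+21+29+10+4 = 108
Hub → S1 → S4 → S2 → S3 → S5 → Hub: 16+22+10+24+21+25 = 118
Hub → S1 → S4 → S2 → S5 → S3 → Hub: 16+22+10+27+21+22 = 118
… (46 more)
Hub → S2 → S1 → S5 → S3 → S4 → Hub: 4+12+37+21+14+8 = 96  ← best
The minimum is 96.
One optimal route: Hub → S2 → S1 → S5 → S3 → S4 → Hub (or its reverse).

Shortest round trip = 96 miles.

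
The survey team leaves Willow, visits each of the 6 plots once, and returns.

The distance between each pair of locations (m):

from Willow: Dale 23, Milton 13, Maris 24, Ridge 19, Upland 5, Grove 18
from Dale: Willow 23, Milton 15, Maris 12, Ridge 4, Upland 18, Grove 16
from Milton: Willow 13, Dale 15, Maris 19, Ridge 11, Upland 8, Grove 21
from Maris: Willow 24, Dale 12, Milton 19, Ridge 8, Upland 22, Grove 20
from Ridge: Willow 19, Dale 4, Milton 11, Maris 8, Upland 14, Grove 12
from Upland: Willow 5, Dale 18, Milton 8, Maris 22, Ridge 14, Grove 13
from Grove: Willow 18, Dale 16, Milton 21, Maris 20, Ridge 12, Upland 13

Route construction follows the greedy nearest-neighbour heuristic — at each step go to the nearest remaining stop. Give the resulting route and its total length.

From Willow: distances to unvisited — Upland=5, Milton=13, Grove=18, Ridge=19, Dale=23, Maris=24. Nearest is Upland (5).
From Upland: distances to unvisited — Milton=8, Grove=13, Ridge=14, Dale=18, Maris=22. Nearest is Milton (8).
From Milton: distances to unvisited — Ridge=11, Dale=15, Maris=19, Grove=21. Nearest is Ridge (11).
From Ridge: distances to unvisited — Dale=4, Maris=8, Grove=12. Nearest is Dale (4).
From Dale: distances to unvisited — Maris=12, Grove=16. Nearest is Maris (12).
From Maris: distances to unvisited — Grove=20. Nearest is Grove (20).
Return Grove→Willow: 18.
Total = 5 + 8 + 11 + 4 + 12 + 20 + 18 = 78.

Total distance 78 m via the nearest-neighbour route Willow → Upland → Milton → Ridge → Dale → Maris → Grove → Willow.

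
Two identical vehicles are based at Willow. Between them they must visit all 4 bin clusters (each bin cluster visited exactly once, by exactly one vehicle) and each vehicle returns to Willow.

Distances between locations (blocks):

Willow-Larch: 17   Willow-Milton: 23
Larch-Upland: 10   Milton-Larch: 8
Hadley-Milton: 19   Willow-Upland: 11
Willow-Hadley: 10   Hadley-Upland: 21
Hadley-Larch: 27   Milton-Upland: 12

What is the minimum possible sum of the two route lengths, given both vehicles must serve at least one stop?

68 blocks — the smallest possible combined total.

There are 2^3 − 1 = 7 ways to divide the 4 stops into two non-empty groups. For each, the best each vehicle can do is its own shortest tour through its group:
  {Hadley} + {Milton, Larch, Upland}: 20 + 48 = 68
  {Milton} + {Hadley, Larch, Upland}: 46 + 58 = 104
  {Hadley, Milton} + {Larch, Upland}: 52 + 38 = 90
  {Larch} + {Hadley, Milton, Upland}: 34 + 52 = 86
  {Hadley, Larch} + {Milton, Upland}: 54 + 46 = 100
  {Milton, Larch} + {Hadley, Upland}: 48 + 42 = 90
  … (7 splits in total)
Best: vehicle 1 Willow → Hadley → Willow = 20; vehicle 2 Willow → Larch → Milton → Upland → Willow = 48; combined 68.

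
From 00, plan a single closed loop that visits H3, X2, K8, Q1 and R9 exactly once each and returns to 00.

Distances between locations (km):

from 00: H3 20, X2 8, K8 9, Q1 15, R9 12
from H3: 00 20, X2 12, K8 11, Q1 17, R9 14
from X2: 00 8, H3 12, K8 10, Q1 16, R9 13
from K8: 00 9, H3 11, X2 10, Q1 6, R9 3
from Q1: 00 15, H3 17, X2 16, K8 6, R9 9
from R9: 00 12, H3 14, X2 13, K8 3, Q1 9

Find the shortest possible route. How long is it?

With 5 stops there are 5!/2 = 60 distinct round trips (a route and its reverse cost the same).
00 - H3 - X2 - K8 - Q1 - R9 - 00: 20+12+10+6+9+12 = 69
00 - H3 - X2 - K8 - R9 - Q1 - 00: 20+12+10+3+9+15 = 69
00 - H3 - X2 - Q1 - K8 - R9 - 00: 20+12+16+6+3+12 = 69
00 - H3 - X2 - Q1 - R9 - K8 - 00: 20+12+16+9+3+9 = 69
00 - H3 - X2 - R9 - K8 - Q1 - 00: 20+12+13+3+6+15 = 69
00 - H3 - X2 - R9 - Q1 - K8 - 00: 20+12+13+9+6+9 = 69
00 - H3 - K8 - X2 - Q1 - R9 - 00: 20+11+10+16+9+12 = 78
00 - H3 - K8 - X2 - R9 - Q1 - 00: 20+11+10+13+9+15 = 78
00 - H3 - K8 - Q1 - X2 - R9 - 00: 20+11+6+16+13+12 = 78
00 - H3 - K8 - Q1 - R9 - X2 - 00: 20+11+6+9+13+8 = 67
00 - H3 - K8 - R9 - X2 - Q1 - 00: 20+11+3+13+16+15 = 78
00 - H3 - K8 - R9 - Q1 - X2 - 00: 20+11+3+9+16+8 = 67
00 - H3 - Q1 - X2 - K8 - R9 - 00: 20+17+16+10+3+12 = 78
00 - H3 - Q1 - X2 - R9 - K8 - 00: 20+17+16+13+3+9 = 78
… (46 more)
00 - X2 - H3 - K8 - Q1 - R9 - 00: 8+12+11+6+9+12 = 58  ← best
The minimum is 58.
One optimal route: 00 → X2 → H3 → K8 → Q1 → R9 → 00 (or its reverse).

58 km — the shortest possible round trip.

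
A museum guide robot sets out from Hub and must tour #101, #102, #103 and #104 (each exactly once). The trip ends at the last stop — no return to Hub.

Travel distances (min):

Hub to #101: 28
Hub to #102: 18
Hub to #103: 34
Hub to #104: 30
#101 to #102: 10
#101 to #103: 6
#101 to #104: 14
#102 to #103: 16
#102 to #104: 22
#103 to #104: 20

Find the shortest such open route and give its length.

54 min — the minimum one-way total.

There are 4! = 24 possible orderings.
Hub → #101 → #102 → #103 → #104: 28+10+16+20 = 74
Hub → #101 → #102 → #104 → #103: 28+10+22+20 = 80
Hub → #101 → #103 → #102 → #104: 28+6+16+22 = 72
Hub → #101 → #103 → #104 → #102: 28+6+20+22 = 76
Hub → #101 → #104 → #102 → #103: 28+14+22+16 = 80
Hub → #101 → #104 → #103 → #102: 28+14+20+16 = 78
Hub → #102 → #101 → #103 → #104: 18+10+6+20 = 54
Hub → #102 → #101 → #104 → #103: 18+10+14+20 = 62
Hub → #102 → #103 → #101 → #104: 18+16+6+14 = 54
Hub → #102 → #103 → #104 → #101: 18+16+20+14 = 68
Hub → #102 → #104 → #101 → #103: 18+22+14+6 = 60
Hub → #102 → #104 → #103 → #101: 18+22+20+6 = 66
Hub → #103 → #101 → #102 → #104: 34+6+10+22 = 72
Hub → #103 → #101 → #104 → #102: 34+6+14+22 = 76
… (10 more)
The minimum is 54.
One shortest path: Hub → #102 → #101 → #103 → #104.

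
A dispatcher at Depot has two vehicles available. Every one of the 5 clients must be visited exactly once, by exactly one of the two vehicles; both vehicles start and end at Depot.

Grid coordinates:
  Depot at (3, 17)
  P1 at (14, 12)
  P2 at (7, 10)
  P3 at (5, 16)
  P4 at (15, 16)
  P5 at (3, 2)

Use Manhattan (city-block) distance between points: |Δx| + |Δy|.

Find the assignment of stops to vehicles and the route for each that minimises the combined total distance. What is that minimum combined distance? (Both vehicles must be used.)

Check every non-empty split of the stops between the two vehicles; for each half take its own optimal tour:
  {P1} + {P2, P3, P4, P5}: 32 + 54 = 86
  {P2} + {P1, P3, P4, P5}: 22 + 54 = 76
  {P1, P2} + {P3, P4, P5}: 36 + 54 = 90
  {P3} + {P1, P2, P4, P5}: 6 + 54 = 60
  {P1, P3} + {P2, P4, P5}: 32 + 54 = 86
  {P2, P3} + {P1, P4, P5}: 22 + 54 = 76
  … (15 splits in total)
Best: vehicle 1 Depot → P3 → Depot = 6; vehicle 2 Depot → P4 → P1 → P2 → P5 → Depot = 54; combined 60.

Minimum combined distance: 60.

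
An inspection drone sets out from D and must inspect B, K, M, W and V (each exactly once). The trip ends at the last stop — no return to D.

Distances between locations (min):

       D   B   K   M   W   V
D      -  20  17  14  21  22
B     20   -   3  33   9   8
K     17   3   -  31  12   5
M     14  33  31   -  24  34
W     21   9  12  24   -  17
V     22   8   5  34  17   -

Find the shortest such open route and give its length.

There are 5! = 120 possible orderings.
D → B → K → M → W → V: 20+3+31+24+17 = 95
D → B → K → M → V → W: 20+3+31+34+17 = 105
D → B → K → W → M → V: 20+3+12+24+34 = 93
D → B → K → W → V → M: 20+3+12+17+34 = 86
D → B → K → V → M → W: 20+3+5+34+24 = 86
D → B → K → V → W → M: 20+3+5+17+24 = 69
D → B → M → K → W → V: 20+33+31+12+17 = 113
D → B → M → K → V → W: 20+33+31+5+17 = 106
D → B → M → W → K → V: 20+33+24+12+5 = 94
D → B → M → W → V → K: 20+33+24+17+5 = 99
D → B → M → V → K → W: 20+33+34+5+12 = 104
D → B → M → V → W → K: 20+33+34+17+12 = 116
D → B → W → K → M → V: 20+9+12+31+34 = 106
D → B → W → K → V → M: 20+9+12+5+34 = 80
… (106 more)
D → M → W → B → K → V: 14+24+9+3+5 = 55  ← best
The minimum is 55.
One shortest path: D → M → W → B → K → V.

Shortest open route: 55 min.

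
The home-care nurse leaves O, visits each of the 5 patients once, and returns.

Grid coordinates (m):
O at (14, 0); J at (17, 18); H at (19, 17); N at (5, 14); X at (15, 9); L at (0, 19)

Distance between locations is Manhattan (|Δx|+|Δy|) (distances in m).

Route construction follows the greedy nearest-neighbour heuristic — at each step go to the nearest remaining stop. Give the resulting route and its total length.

Total distance 84 m via the nearest-neighbour route O → X → J → H → N → L → O.

At O the remaining stops are X 10, J 21, H 22, N 23, L 33; go to X.
At X the remaining stops are J 11, H 12, N 15, L 25; go to J.
At J the remaining stops are H 3, N 16, L 18; go to H.
At H the remaining stops are N 17, L 21; go to N.
At N the remaining stops are L 10; go to L.
Return L→O: 33.
Total = 10 + 11 + 3 + 17 + 10 + 33 = 84.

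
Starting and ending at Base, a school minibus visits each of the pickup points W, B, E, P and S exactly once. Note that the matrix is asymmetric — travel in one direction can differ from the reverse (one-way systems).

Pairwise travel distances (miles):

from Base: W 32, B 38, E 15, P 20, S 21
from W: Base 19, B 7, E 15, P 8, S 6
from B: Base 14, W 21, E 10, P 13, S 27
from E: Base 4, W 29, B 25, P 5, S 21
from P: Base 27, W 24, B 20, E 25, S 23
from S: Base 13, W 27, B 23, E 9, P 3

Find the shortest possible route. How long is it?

Base→W→B→E→P→S→Base: 32+7+10+5+23+13 = 90
Base→W→B→E→S→P→Base: 32+7+10+21+3+27 = 100
Base→W→B→P→E→S→Base: 32+7+13+25+21+13 = 111
Base→W→B→P→S→E→Base: 32+7+13+23+9+4 = 88
Base→W→B→S→E→P→Base: 32+7+27+9+5+27 = 107
Base→W→B→S→P→E→Base: 32+7+27+3+25+4 = 98
Base→W→E→B→P→S→Base: 32+15+25+13+23+13 = 121
Base→W→E→B→S→P→Base: 32+15+25+27+3+27 = 129
Base→W→E→P→B→S→Base: 32+15+5+20+27+13 = 112
Base→W→E→P→S→B→Base: 32+15+5+23+23+14 = 112
Base→W→E→S→B→P→Base: 32+15+21+23+13+27 = 131
Base→W→E→S→P→B→Base: 32+15+21+3+20+14 = 105
Base→W→P→B→E→S→Base: 32+8+20+10+21+13 = 104
Base→W→P→B→S→E→Base: 32+8+20+27+9+4 = 100
… (106 more)
Base→S→P→W→B→E→Base: 21+3+24+7+10+4 = 69  ← best
The minimum is 69.
One optimal route: Base → S → P → W → B → E → Base.

Minimum total distance: 69 miles.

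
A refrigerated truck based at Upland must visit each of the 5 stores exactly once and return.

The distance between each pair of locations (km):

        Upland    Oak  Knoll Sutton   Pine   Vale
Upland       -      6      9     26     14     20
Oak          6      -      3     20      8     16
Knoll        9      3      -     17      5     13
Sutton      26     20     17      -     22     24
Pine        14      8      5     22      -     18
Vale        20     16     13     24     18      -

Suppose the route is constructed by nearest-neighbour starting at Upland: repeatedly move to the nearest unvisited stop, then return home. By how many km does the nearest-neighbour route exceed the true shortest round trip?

Excess over optimum: 2 km.

From Upland: Oak=6, Knoll=9, Pine=14, Vale=20, Sutton=26 → choose Oak (6).
From Oak: Knoll=3, Pine=8, Vale=16, Sutton=20 → choose Knoll (3).
From Knoll: Pine=5, Vale=13, Sutton=17 → choose Pine (5).
From Pine: Vale=18, Sutton=22 → choose Vale (18).
From Vale: Sutton=24 → choose Sutton (24).
NN route Upland → Oak → Knoll → Pine → Vale → Sutton → Upland costs 82.
Optimal: Upland → Oak → Knoll → Pine → Sutton → Vale → Upland costs 80 (by enumerating all 60 distinct tours).
Excess = 82 − 80 = 2.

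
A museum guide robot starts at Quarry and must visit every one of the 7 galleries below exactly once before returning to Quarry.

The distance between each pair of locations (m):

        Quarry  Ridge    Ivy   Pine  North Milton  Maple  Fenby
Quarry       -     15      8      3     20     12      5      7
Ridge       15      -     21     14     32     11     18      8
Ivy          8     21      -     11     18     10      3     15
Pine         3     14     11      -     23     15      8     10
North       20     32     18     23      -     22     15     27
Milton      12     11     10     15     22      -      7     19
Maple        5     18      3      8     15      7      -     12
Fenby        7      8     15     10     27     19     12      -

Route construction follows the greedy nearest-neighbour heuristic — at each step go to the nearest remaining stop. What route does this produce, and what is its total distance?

Nearest-neighbour total = 90 m; route Quarry → Pine → Maple → Ivy → Milton → Ridge → Fenby → North → Quarry.

From Quarry: distances to unvisited — Pine=3, Maple=5, Fenby=7, Ivy=8, Milton=12, Ridge=15, North=20. Nearest is Pine (3).
From Pine: distances to unvisited — Maple=8, Fenby=10, Ivy=11, Ridge=14, Milton=15, North=23. Nearest is Maple (8).
From Maple: distances to unvisited — Ivy=3, Milton=7, Fenby=12, North=15, Ridge=18. Nearest is Ivy (3).
From Ivy: distances to unvisited — Milton=10, Fenby=15, North=18, Ridge=21. Nearest is Milton (10).
From Milton: distances to unvisited — Ridge=11, Fenby=19, North=22. Nearest is Ridge (11).
From Ridge: distances to unvisited — Fenby=8, North=32. Nearest is Fenby (8).
From Fenby: distances to unvisited — North=27. Nearest is North (27).
Return North→Quarry: 20.
Total = 3 + 8 + 3 + 10 + 11 + 8 + 27 + 20 = 90.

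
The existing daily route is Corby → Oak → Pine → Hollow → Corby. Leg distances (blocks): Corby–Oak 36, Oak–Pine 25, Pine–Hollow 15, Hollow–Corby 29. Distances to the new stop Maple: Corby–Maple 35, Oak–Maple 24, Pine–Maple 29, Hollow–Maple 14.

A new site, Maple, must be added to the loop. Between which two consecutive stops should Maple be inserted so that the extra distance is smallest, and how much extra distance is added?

Insertion cost between consecutive stops i–j is d(i,Maple) + d(Maple,j) − d(i,j):
  between Corby and Oak: 35 + 24 − 36 = 23
  between Oak and Pine: 24 + 29 − 25 = 28
  between Pine and Hollow: 29 + 14 − 15 = 28
  between Hollow and Corby: 14 + 35 − 29 = 20
Cheapest insertion is between Hollow and Corby, adding 20.
New total = 105 + 20 = 125.

+20 blocks — insert Maple between Hollow and Corby.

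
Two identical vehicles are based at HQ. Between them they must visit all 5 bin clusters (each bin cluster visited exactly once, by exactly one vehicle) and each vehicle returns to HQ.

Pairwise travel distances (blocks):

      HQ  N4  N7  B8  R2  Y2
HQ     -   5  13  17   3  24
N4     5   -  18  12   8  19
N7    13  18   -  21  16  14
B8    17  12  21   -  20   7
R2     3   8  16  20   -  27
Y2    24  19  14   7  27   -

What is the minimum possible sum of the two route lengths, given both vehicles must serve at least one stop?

Minimum combined distance: 57 blocks.

Try each way of splitting the stops between the two vehicles (each non-empty) and, for each split, find the best tour for each vehicle:
  {N4} + {N7, B8, R2, Y2}: 10 + 57 = 67
  {N7} + {N4, B8, R2, Y2}: 26 + 54 = 80
  {N4, N7} + {B8, R2, Y2}: 36 + 54 = 90
  {B8} + {N4, N7, R2, Y2}: 34 + 57 = 91
  {N4, B8} + {N7, R2, Y2}: 34 + 57 = 91
  {N7, B8} + {N4, R2, Y2}: 51 + 54 = 105
  … (15 splits in total)
  {R2} + {N4, N7, B8, Y2}: 6 + 51 = 57  ← best
Best: vehicle 1 HQ → R2 → HQ = 6; vehicle 2 HQ → N4 → B8 → Y2 → N7 → HQ = 51; combined 57.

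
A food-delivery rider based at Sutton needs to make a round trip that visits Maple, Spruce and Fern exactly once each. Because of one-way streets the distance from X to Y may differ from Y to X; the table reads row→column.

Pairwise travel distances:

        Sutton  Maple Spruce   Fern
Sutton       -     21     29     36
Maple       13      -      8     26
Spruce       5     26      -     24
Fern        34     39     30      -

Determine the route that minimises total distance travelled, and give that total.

Minimum total distance: 82.

Sutton - Maple - Spruce - Fern - Sutton: 21+8+24+34 = 87
Sutton - Maple - Fern - Spruce - Sutton: 21+26+30+5 = 82
Sutton - Spruce - Maple - Fern - Sutton: 29+26+26+34 = 115
Sutton - Spruce - Fern - Maple - Sutton: 29+24+39+13 = 105
Sutton - Fern - Maple - Spruce - Sutton: 36+39+8+5 = 88
Sutton - Fern - Spruce - Maple - Sutton: 36+30+26+13 = 105
The minimum is 82.
One optimal route: Sutton → Maple → Fern → Spruce → Sutton.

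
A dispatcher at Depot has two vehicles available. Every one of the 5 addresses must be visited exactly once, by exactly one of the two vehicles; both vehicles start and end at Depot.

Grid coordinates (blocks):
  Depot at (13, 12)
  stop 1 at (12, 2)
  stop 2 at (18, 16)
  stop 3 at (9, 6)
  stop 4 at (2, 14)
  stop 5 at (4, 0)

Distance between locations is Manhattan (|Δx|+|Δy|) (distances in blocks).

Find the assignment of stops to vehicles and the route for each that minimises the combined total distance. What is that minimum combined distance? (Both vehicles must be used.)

Check every non-empty split of the stops between the two vehicles; for each half take its own optimal tour:
  {stop 1} + {stop 2, stop 3, stop 4, stop 5}: 22 + 64 = 86
  {stop 2} + {stop 1, stop 3, stop 4, stop 5}: 18 + 56 = 74
  {stop 1, stop 2} + {stop 3, stop 4, stop 5}: 40 + 50 = 90
  {stop 3} + {stop 1, stop 2, stop 4, stop 5}: 20 + 64 = 84
  {stop 1, stop 3} + {stop 2, stop 4, stop 5}: 28 + 64 = 92
  {stop 2, stop 3} + {stop 1, stop 4, stop 5}: 38 + 50 = 88
  … (15 splits in total)
Best: vehicle 1 Depot → stop 2 → Depot = 18; vehicle 2 Depot → stop 3 → stop 1 → stop 5 → stop 4 → Depot = 56; combined 74.

Minimum combined distance: 74 blocks.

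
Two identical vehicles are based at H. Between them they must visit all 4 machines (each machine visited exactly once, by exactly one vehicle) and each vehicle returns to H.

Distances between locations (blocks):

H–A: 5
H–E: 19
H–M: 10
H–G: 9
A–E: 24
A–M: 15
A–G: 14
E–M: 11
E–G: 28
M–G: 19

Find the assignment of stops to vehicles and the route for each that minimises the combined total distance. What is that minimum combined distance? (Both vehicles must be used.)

68 blocks — the smallest possible combined total.

Try each way of splitting the stops between the two vehicles (each non-empty) and, for each split, find the best tour for each vehicle:
  {A} + {E, M, G}: 10 + 58 = 68
  {E} + {A, M, G}: 38 + 48 = 86
  {A, E} + {M, G}: 48 + 38 = 86
  {M} + {A, E, G}: 20 + 66 = 86
  {A, M} + {E, G}: 30 + 56 = 86
  {E, M} + {A, G}: 40 + 28 = 68
  … (7 splits in total)
Best: vehicle 1 H → A → H = 10; vehicle 2 H → E → M → G → H = 58; combined 68.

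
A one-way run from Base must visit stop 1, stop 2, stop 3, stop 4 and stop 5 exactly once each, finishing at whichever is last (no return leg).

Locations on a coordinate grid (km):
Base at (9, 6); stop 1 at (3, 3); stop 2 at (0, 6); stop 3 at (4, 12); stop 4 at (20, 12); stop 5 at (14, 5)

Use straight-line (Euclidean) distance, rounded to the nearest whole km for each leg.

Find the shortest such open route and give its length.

Shortest open route: 39 km.

There are 5! = 120 possible orderings.
Base→stop 1→stop 2→stop 3→stop 4→stop 5: 7+4+7+16+9 = 43
Base→stop 1→stop 2→stop 3→stop 5→stop 4: 7+4+7+12+9 = 39
Base→stop 1→stop 2→stop 4→stop 3→stop 5: 7+4+21+16+12 = 60
Base→stop 1→stop 2→stop 4→stop 5→stop 3: 7+4+21+9+12 = 53
Base→stop 1→stop 2→stop 5→stop 3→stop 4: 7+4+14+12+16 = 53
Base→stop 1→stop 2→stop 5→stop 4→stop 3: 7+4+14+9+16 = 50
Base→stop 1→stop 3→stop 2→stop 4→stop 5: 7+9+7+21+9 = 53
Base→stop 1→stop 3→stop 2→stop 5→stop 4: 7+9+7+14+9 = 46
Base→stop 1→stop 3→stop 4→stop 2→stop 5: 7+9+16+21+14 = 67
Base→stop 1→stop 3→stop 4→stop 5→stop 2: 7+9+16+9+14 = 55
Base→stop 1→stop 3→stop 5→stop 2→stop 4: 7+9+12+14+21 = 63
Base→stop 1→stop 3→stop 5→stop 4→stop 2: 7+9+12+9+21 = 58
Base→stop 1→stop 4→stop 2→stop 3→stop 5: 7+19+21+7+12 = 66
Base→stop 1→stop 4→stop 2→stop 5→stop 3: 7+19+21+14+12 = 73
… (106 more)
The minimum is 39.
One shortest path: Base → stop 1 → stop 2 → stop 3 → stop 5 → stop 4.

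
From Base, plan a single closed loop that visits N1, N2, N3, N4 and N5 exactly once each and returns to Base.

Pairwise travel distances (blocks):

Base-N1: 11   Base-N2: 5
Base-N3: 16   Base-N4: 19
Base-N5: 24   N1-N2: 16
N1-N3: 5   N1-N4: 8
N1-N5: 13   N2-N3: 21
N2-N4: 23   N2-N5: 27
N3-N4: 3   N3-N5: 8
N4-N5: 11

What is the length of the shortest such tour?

Shortest round trip = 62 blocks.

Base → N1 → N2 → N3 → N4 → N5 → Base: 11+16+21+3+11+24 = 86
Base → N1 → N2 → N3 → N5 → N4 → Base: 11+16+21+8+11+19 = 86
Base → N1 → N2 → N4 → N3 → N5 → Base: 11+16+23+3+8+24 = 85
Base → N1 → N2 → N4 → N5 → N3 → Base: 11+16+23+11+8+16 = 85
Base → N1 → N2 → N5 → N3 → N4 → Base: 11+16+27+8+3+19 = 84
Base → N1 → N2 → N5 → N4 → N3 → Base: 11+16+27+11+3+16 = 84
Base → N1 → N3 → N2 → N4 → N5 → Base: 11+5+21+23+11+24 = 95
Base → N1 → N3 → N2 → N5 → N4 → Base: 11+5+21+27+11+19 = 94
Base → N1 → N3 → N4 → N2 → N5 → Base: 11+5+3+23+27+24 = 93
Base → N1 → N3 → N4 → N5 → N2 → Base: 11+5+3+11+27+5 = 62
Base → N1 → N3 → N5 → N2 → N4 → Base: 11+5+8+27+23+19 = 93
Base → N1 → N3 → N5 → N4 → N2 → Base: 11+5+8+11+23+5 = 63
Base → N1 → N4 → N2 → N3 → N5 → Base: 11+8+23+21+8+24 = 95
Base → N1 → N4 → N2 → N5 → N3 → Base: 11+8+23+27+8+16 = 93
… (46 more)
The minimum is 62.
One optimal route: Base → N1 → N3 → N4 → N5 → N2 → Base (or its reverse).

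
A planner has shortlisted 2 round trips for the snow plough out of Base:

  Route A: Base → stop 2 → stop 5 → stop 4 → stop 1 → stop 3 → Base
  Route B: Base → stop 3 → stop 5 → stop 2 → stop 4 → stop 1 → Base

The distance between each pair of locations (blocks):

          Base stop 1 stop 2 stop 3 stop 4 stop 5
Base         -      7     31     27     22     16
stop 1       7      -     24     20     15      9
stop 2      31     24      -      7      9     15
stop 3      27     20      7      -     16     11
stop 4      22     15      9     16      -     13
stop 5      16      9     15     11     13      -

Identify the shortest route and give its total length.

84 blocks — Route B is the shortest.

Route A: 31 + 15 + 13 + 15 + 20 + 27 = 121
Route B: 27 + 11 + 15 + 9 + 15 + 7 = 84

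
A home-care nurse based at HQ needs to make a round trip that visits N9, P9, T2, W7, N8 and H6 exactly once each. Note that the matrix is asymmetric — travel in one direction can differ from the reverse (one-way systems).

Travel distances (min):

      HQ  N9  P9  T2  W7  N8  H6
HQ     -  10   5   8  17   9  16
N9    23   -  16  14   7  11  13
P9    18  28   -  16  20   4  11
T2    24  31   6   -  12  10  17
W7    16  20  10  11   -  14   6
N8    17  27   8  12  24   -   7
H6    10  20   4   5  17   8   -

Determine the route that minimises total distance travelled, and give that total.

Shortest round trip = 55 min.

HQ→N9→P9→T2→W7→N8→H6→HQ: 10+16+16+12+14+7+10 = 85
HQ→N9→P9→T2→W7→H6→N8→HQ: 10+16+16+12+6+8+17 = 85
HQ→N9→P9→T2→N8→W7→H6→HQ: 10+16+16+10+24+6+10 = 92
HQ→N9→P9→T2→N8→H6→W7→HQ: 10+16+16+10+7+17+16 = 92
HQ→N9→P9→T2→H6→W7→N8→HQ: 10+16+16+17+17+14+17 = 107
HQ→N9→P9→T2→H6→N8→W7→HQ: 10+16+16+17+8+24+16 = 107
HQ→N9→P9→W7→T2→N8→H6→HQ: 10+16+20+11+10+7+10 = 84
HQ→N9→P9→W7→T2→H6→N8→HQ: 10+16+20+11+17+8+17 = 99
… (712 more)
HQ→N9→W7→T2→P9→N8→H6→HQ: 10+7+11+6+4+7+10 = 55  ← best
The minimum is 55.
One optimal route: HQ → N9 → W7 → T2 → P9 → N8 → H6 → HQ.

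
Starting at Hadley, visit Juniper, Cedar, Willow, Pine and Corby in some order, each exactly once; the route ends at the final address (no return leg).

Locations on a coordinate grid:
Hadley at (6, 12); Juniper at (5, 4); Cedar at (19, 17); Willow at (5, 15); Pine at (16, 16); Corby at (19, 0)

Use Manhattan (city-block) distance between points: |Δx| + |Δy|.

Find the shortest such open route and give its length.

Shortest open route: 53.

There are 5! = 120 possible orderings.
Hadley - Juniper - Cedar - Willow - Pine - Corby: 9+27+16+12+19 = 83
Hadley - Juniper - Cedar - Willow - Corby - Pine: 9+27+16+29+19 = 100
Hadley - Juniper - Cedar - Pine - Willow - Corby: 9+27+4+12+29 = 81
Hadley - Juniper - Cedar - Pine - Corby - Willow: 9+27+4+19+29 = 88
Hadley - Juniper - Cedar - Corby - Willow - Pine: 9+27+17+29+12 = 94
Hadley - Juniper - Cedar - Corby - Pine - Willow: 9+27+17+19+12 = 84
Hadley - Juniper - Willow - Cedar - Pine - Corby: 9+11+16+4+19 = 59
Hadley - Juniper - Willow - Cedar - Corby - Pine: 9+11+16+17+19 = 72
Hadley - Juniper - Willow - Pine - Cedar - Corby: 9+11+12+4+17 = 53
Hadley - Juniper - Willow - Pine - Corby - Cedar: 9+11+12+19+17 = 68
Hadley - Juniper - Willow - Corby - Cedar - Pine: 9+11+29+17+4 = 70
Hadley - Juniper - Willow - Corby - Pine - Cedar: 9+11+29+19+4 = 72
Hadley - Juniper - Pine - Cedar - Willow - Corby: 9+23+4+16+29 = 81
Hadley - Juniper - Pine - Cedar - Corby - Willow: 9+23+4+17+29 = 82
… (106 more)
The minimum is 53.
One shortest path: Hadley → Juniper → Willow → Pine → Cedar → Corby.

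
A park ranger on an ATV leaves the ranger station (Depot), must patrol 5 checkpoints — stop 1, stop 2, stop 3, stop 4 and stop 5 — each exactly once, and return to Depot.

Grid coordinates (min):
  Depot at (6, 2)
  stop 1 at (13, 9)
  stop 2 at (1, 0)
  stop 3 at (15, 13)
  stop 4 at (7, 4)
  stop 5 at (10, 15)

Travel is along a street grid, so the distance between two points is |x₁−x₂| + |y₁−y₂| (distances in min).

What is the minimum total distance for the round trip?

With 5 stops there are 5!/2 = 60 distinct round trips (a route and its reverse cost the same).
Depot → stop 1 → stop 2 → stop 3 → stop 4 → stop 5 → Depot: 14+21+27+17+14+17 = 110
Depot → stop 1 → stop 2 → stop 3 → stop 5 → stop 4 → Depot: 14+21+27+7+14+3 = 86
Depot → stop 1 → stop 2 → stop 4 → stop 3 → stop 5 → Depot: 14+21+10+17+7+17 = 86
Depot → stop 1 → stop 2 → stop 4 → stop 5 → stop 3 → Depot: 14+21+10+14+7+20 = 86
Depot → stop 1 → stop 2 → stop 5 → stop 3 → stop 4 → Depot: 14+21+24+7+17+3 = 86
Depot → stop 1 → stop 2 → stop 5 → stop 4 → stop 3 → Depot: 14+21+24+14+17+20 = 110
Depot → stop 1 → stop 3 → stop 2 → stop 4 → stop 5 → Depot: 14+6+27+10+14+17 = 88
Depot → stop 1 → stop 3 → stop 2 → stop 5 → stop 4 → Depot: 14+6+27+24+14+3 = 88
Depot → stop 1 → stop 3 → stop 4 → stop 2 → stop 5 → Depot: 14+6+17+10+24+17 = 88
Depot → stop 1 → stop 3 → stop 4 → stop 5 → stop 2 → Depot: 14+6+17+14+24+7 = 82
Depot → stop 1 → stop 3 → stop 5 → stop 2 → stop 4 → Depot: 14+6+7+24+10+3 = 64
Depot → stop 1 → stop 3 → stop 5 → stop 4 → stop 2 → Depot: 14+6+7+14+10+7 = 58
Depot → stop 1 → stop 4 → stop 2 → stop 3 → stop 5 → Depot: 14+11+10+27+7+17 = 86
Depot → stop 1 → stop 4 → stop 2 → stop 5 → stop 3 → Depot: 14+11+10+24+7+20 = 86
… (46 more)
The minimum is 58.
One optimal route: Depot → stop 1 → stop 3 → stop 5 → stop 4 → stop 2 → Depot (or its reverse).

Shortest round trip = 58 min.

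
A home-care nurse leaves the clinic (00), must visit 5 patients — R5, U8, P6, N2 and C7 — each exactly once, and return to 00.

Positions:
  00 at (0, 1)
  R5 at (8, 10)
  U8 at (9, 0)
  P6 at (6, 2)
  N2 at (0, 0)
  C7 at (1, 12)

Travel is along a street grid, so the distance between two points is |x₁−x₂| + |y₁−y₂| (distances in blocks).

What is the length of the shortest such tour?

Minimum total distance: 46 blocks.

There are 60 distinct closed tours to check (reversals are equivalent).
00→R5→U8→P6→N2→C7→00: 17+11+5+8+13+12 = 66
00→R5→U8→P6→C7→N2→00: 17+11+5+15+13+1 = 62
00→R5→U8→N2→P6→C7→00: 17+11+9+8+15+12 = 72
00→R5→U8→N2→C7→P6→00: 17+11+9+13+15+7 = 72
00→R5→U8→C7→P6→N2→00: 17+11+20+15+8+1 = 72
00→R5→U8→C7→N2→P6→00: 17+11+20+13+8+7 = 76
00→R5→P6→U8→N2→C7→00: 17+10+5+9+13+12 = 66
00→R5→P6→U8→C7→N2→00: 17+10+5+20+13+1 = 66
00→R5→P6→N2→U8→C7→00: 17+10+8+9+20+12 = 76
00→R5→P6→N2→C7→U8→00: 17+10+8+13+20+10 = 78
00→R5→P6→C7→U8→N2→00: 17+10+15+20+9+1 = 72
00→R5→P6→C7→N2→U8→00: 17+10+15+13+9+10 = 74
00→R5→N2→U8→P6→C7→00: 17+18+9+5+15+12 = 76
00→R5→N2→U8→C7→P6→00: 17+18+9+20+15+7 = 86
… (46 more)
00→P6→U8→R5→C7→N2→00: 7+5+11+9+13+1 = 46  ← best
The minimum is 46.
One optimal route: 00 → P6 → U8 → R5 → C7 → N2 → 00 (or its reverse).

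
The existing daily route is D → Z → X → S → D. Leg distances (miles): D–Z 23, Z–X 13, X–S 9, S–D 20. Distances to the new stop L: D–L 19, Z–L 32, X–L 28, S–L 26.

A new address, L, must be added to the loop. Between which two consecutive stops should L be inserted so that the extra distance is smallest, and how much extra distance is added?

+25 miles — insert L between S and D.

Insertion cost between consecutive stops i–j is d(i,L) + d(L,j) − d(i,j):
  between D and Z: 19 + 32 − 23 = 28
  between Z and X: 32 + 28 − 13 = 47
  between X and S: 28 + 26 − 9 = 45
  between S and D: 26 + 19 − 20 = 25
Cheapest insertion is between S and D, adding 25.
New total = 65 + 25 = 90.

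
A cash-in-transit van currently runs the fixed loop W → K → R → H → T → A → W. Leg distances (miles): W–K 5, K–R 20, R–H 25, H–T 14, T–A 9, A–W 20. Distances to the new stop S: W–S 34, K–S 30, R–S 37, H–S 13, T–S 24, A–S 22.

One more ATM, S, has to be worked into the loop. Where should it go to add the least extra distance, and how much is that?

Insertion cost between consecutive stops i–j is d(i,S) + d(S,j) − d(i,j):
  between W and K: 34 + 30 − 5 = 59
  between K and R: 30 + 37 − 20 = 47
  between R and H: 37 + 13 − 25 = 25
  between H and T: 13 + 24 − 14 = 23
  between T and A: 24 + 22 − 9 = 37
  between A and W: 22 + 34 − 20 = 36
Cheapest insertion is between H and T, adding 23.
New total = 93 + 23 = 116.

Minimum extra distance: 23 miles, inserting S between H and T.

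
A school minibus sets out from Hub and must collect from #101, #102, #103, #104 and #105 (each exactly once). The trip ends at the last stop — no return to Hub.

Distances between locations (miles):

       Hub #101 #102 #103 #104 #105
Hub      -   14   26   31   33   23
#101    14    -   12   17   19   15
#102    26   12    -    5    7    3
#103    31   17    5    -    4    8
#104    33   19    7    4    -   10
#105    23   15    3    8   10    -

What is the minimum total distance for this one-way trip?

Minimum one-way distance = 41 miles.

There are 5! = 120 possible orderings.
Hub→#101→#102→#103→#104→#105: 14+12+5+4+10 = 45
Hub→#101→#102→#103→#105→#104: 14+12+5+8+10 = 49
Hub→#101→#102→#104→#103→#105: 14+12+7+4+8 = 45
Hub→#101→#102→#104→#105→#103: 14+12+7+10+8 = 51
Hub→#101→#102→#105→#103→#104: 14+12+3+8+4 = 41
Hub→#101→#102→#105→#104→#103: 14+12+3+10+4 = 43
Hub→#101→#103→#102→#104→#105: 14+17+5+7+10 = 53
Hub→#101→#103→#102→#105→#104: 14+17+5+3+10 = 49
Hub→#101→#103→#104→#102→#105: 14+17+4+7+3 = 45
Hub→#101→#103→#104→#105→#102: 14+17+4+10+3 = 48
Hub→#101→#103→#105→#102→#104: 14+17+8+3+7 = 49
Hub→#101→#103→#105→#104→#102: 14+17+8+10+7 = 56
Hub→#101→#104→#102→#103→#105: 14+19+7+5+8 = 53
Hub→#101→#104→#102→#105→#103: 14+19+7+3+8 = 51
… (106 more)
The minimum is 41.
One shortest path: Hub → #101 → #102 → #105 → #103 → #104.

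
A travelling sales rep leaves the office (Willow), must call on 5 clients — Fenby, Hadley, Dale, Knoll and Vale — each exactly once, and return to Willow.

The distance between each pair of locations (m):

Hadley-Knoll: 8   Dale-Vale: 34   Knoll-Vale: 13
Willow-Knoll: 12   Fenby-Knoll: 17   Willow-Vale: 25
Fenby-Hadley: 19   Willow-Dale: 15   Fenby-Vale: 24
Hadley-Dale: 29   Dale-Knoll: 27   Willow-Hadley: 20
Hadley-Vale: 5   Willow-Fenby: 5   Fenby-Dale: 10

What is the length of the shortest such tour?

Shortest round trip = 74 m.

There are 60 distinct closed tours to check (reversals are equivalent).
Willow → Fenby → Hadley → Dale → Knoll → Vale → Willow: 5+19+29+27+13+25 = 118
Willow → Fenby → Hadley → Dale → Vale → Knoll → Willow: 5+19+29+34+13+12 = 112
Willow → Fenby → Hadley → Knoll → Dale → Vale → Willow: 5+19+8+27+34+25 = 118
Willow → Fenby → Hadley → Knoll → Vale → Dale → Willow: 5+19+8+13+34+15 = 94
Willow → Fenby → Hadley → Vale → Dale → Knoll → Willow: 5+19+5+34+27+12 = 102
Willow → Fenby → Hadley → Vale → Knoll → Dale → Willow: 5+19+5+13+27+15 = 84
Willow → Fenby → Dale → Hadley → Knoll → Vale → Willow: 5+10+29+8+13+25 = 90
Willow → Fenby → Dale → Hadley → Vale → Knoll → Willow: 5+10+29+5+13+12 = 74
Willow → Fenby → Dale → Knoll → Hadley → Vale → Willow: 5+10+27+8+5+25 = 80
Willow → Fenby → Dale → Knoll → Vale → Hadley → Willow: 5+10+27+13+5+20 = 80
Willow → Fenby → Dale → Vale → Hadley → Knoll → Willow: 5+10+34+5+8+12 = 74
Willow → Fenby → Dale → Vale → Knoll → Hadley → Willow: 5+10+34+13+8+20 = 90
Willow → Fenby → Knoll → Hadley → Dale → Vale → Willow: 5+17+8+29+34+25 = 118
Willow → Fenby → Knoll → Hadley → Vale → Dale → Willow: 5+17+8+5+34+15 = 84
… (46 more)
The minimum is 74.
One optimal route: Willow → Fenby → Dale → Hadley → Vale → Knoll → Willow (or its reverse).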